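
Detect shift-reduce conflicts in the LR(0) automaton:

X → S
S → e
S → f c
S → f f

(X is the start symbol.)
A shift-reduce conflict occurs when an LR(0) state has both:
  - a complete (reduce) item [A → α .] (dot at the end), and
  - a shift item [B → β . c γ] (dot before a terminal).

Augment with X' → X and build the canonical LR(0) collection (I0 = CLOSURE({[X' → . X]}), then GOTO on every symbol after a dot until no new states appear). It has 7 states:
  I0: { [S → . e], [S → . f c], [S → . f f], [X → . S], [X' → . X] }  — shift
  I1: { [X → S .] }  — reduce
  I2: { [X' → X .] }  — accept
  I3: { [S → e .] }  — reduce
  I4: { [S → f . c], [S → f . f] }  — shift
  I5: { [S → f c .] }  — reduce
  I6: { [S → f f .] }  — reduce

No state contains both a complete item and a shift item.

Answer: No shift-reduce conflicts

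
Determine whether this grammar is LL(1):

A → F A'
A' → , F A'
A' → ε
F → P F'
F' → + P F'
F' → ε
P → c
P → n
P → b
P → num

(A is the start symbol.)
Yes, the grammar is LL(1).

Relevant sets:
  FOLLOW(A') = { $ }
  FOLLOW(F') = { $, ',' }

For A':
  PREDICT(A' → ',' F A') = { ',' }
  PREDICT(A' → ε) = { $ }
For F':
  PREDICT(F' → '+' P F') = { '+' }
  PREDICT(F' → ε) = { $, ',' }
For P:
  PREDICT(P → c) = { 'c' }
  PREDICT(P → n) = { 'n' }
  PREDICT(P → b) = { 'b' }
  PREDICT(P → num) = { 'num' }
A, F have a single production, so nothing to check there.

All predict sets are disjoint. The grammar IS LL(1).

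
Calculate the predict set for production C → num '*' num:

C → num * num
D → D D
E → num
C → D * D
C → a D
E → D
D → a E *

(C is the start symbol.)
{ 'num' }

PREDICT(C → num '*' num) = (FIRST(RHS) \ {ε}) ∪ (FOLLOW(C) if ε ∈ FIRST(RHS), i.e. RHS ⇒* ε)
FIRST(num '*' num) = { 'num' }
ε ∉ FIRST(num '*' num), so FOLLOW(C) is not added.
PREDICT(C → num '*' num) = { 'num' }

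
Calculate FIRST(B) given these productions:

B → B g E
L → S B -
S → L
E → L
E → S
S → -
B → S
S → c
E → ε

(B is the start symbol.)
FIRST sets of the other non-terminals involved (by the same procedure, iterated to a fixed point):
  FIRST(S) = { '-', 'c' }

From B → B g E:
  - B is the symbol being defined: contributes nothing new
    B is not nullable, so stop
From B → S:
  - S is a non-terminal: add FIRST(S) \ {ε} = { '-', 'c' }
    S is not nullable, so stop

Collecting: FIRST(B) = { '-', 'c' }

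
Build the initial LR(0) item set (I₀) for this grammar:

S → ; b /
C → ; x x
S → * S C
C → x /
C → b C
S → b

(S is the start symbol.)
{ [S → . * S C], [S → . ; b /], [S → . b], [S' → . S] }

First, augment the grammar with S' → S
I₀ = CLOSURE({ [S' → . S] }):
  [S' → . S] has the dot before S: add [S → . ; b /], [S → . * S C], [S → . b]
No further items can be added.

I₀ = { [S → . * S C], [S → . ; b /], [S → . b], [S' → . S] }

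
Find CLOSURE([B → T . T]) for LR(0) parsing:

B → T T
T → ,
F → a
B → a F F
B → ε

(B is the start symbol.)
{ [B → T . T], [T → . ,] }

Start with: [B → T . T]
  [B → T . T] has the dot before T: add [T → . ,]
No further items can be added.

CLOSURE = { [B → T . T], [T → . ,] }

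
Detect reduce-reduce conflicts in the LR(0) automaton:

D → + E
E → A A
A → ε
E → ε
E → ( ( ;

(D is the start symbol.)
A reduce-reduce conflict occurs when an LR(0) state has two complete items [A → α .] and [B → β .] — both call for a reduction, and with no lookahead the parser cannot choose between them.

Augment with D' → D and build the canonical LR(0) collection (I0 = CLOSURE({[D' → . D]}), then GOTO on every symbol after a dot until no new states appear). It has 9 states:
  I0: { [D → . + E], [D' → . D] }  — shift
  I1: { [A → .], [D → + . E], [E → . ( ( ;], [E → . A A], [E → .] }  — shift, 2 reduces
  I2: { [D' → D .] }  — accept
  I3: { [E → ( . ( ;] }  — shift
  I4: { [A → .], [E → A . A] }  — reduce
  I5: { [D → + E .] }  — reduce
  I6: { [E → A A .] }  — reduce
  I7: { [E → ( ( . ;] }  — shift
  I8: { [E → ( ( ; .] }  — reduce

I1 contains complete items [A → .], [E → .] — reduce-reduce conflict.

Answer: Yes — I1: [A → .] vs [E → .]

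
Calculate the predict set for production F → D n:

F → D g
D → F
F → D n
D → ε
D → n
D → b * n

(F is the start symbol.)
{ 'b', 'g', 'n' }

PREDICT(F → D n) = (FIRST(RHS) \ {ε}) ∪ (FOLLOW(F) if ε ∈ FIRST(RHS), i.e. RHS ⇒* ε)
FIRST(D) = { 'b', 'g', 'n', ε }
FIRST(D n) = { 'b', 'g', 'n' }
ε ∉ FIRST(D n), so FOLLOW(F) is not added.
PREDICT(F → D n) = { 'b', 'g', 'n' }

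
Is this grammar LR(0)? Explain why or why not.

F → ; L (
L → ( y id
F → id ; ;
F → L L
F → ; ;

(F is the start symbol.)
Augment with F' → F and build the canonical LR(0) collection (I0 = CLOSURE({[F' → . F]}), then GOTO on every symbol after a dot until no new states appear). It has 14 states:
  I0: { [F → . ; ;], [F → . ; L (], [F → . L L], [F → . id ; ;], [F' → . F], [L → . ( y id] }  — shift
  I1: { [L → ( . y id] }  — shift
  I2: { [F → ; . ;], [F → ; . L (], [L → . ( y id] }  — shift
  I3: { [F' → F .] }  — accept
  I4: { [F → L . L], [L → . ( y id] }  — shift
  I5: { [F → id . ; ;] }  — shift
  I6: { [F → id ; . ;] }  — shift
  I7: { [F → id ; ; .] }  — reduce
  I8: { [F → L L .] }  — reduce
  I9: { [F → ; ; .] }  — reduce
  I10: { [F → ; L . (] }  — shift
  I11: { [F → ; L ( .] }  — reduce
  I12: { [L → ( y . id] }  — shift
  I13: { [L → ( y id .] }  — reduce

Every state is either a pure shift/goto state or contains exactly one complete item and nothing to shift — no conflicts. The grammar is LR(0).

Answer: Yes, the grammar is LR(0)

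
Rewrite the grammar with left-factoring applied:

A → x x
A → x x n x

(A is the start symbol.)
Left-factoring transforms A → αβ₁ | αβ₂ into A → αA' and A' → β₁ | β₂
(α is the longest common prefix among the alternatives). Repeat until
no nonterminal has two alternatives with a common prefix.

Round 1: A has alternatives sharing prefix 'x x'. Introduce A': A → x x A'
  Add: A' → ε
  Add: A' → n x

No remaining common prefixes — done.

Resulting grammar:
A → x x A'
A' → ε
A' → n x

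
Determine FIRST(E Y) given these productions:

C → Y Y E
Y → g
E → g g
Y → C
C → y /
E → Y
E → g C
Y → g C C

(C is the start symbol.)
FIRST sets of the non-terminals involved (from the grammar, by fixed-point iteration):
  FIRST(E) = { 'g', 'y' }

To compute FIRST(E Y), process the symbols left to right:
Symbol E is a non-terminal. Add FIRST(E) \ {ε} = { 'g', 'y' }
E is not nullable (ε ∉ FIRST(E)), so stop here.
FIRST(E Y) = { 'g', 'y' }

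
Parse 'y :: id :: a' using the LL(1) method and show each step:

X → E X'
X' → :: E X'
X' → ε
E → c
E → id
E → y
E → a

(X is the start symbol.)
LL(1) parsing maintains a stack (initially the start symbol over $) and the input. At each step: if the stack top is a terminal, match it against the current input token; if it is a non-terminal N, replace it with the RHS of M[N, lookahead] (the unique production whose predict set contains the lookahead).

Stack is shown with the top on the left.

Stack      Input           Action
---------------------------------
X $        y :: id :: a $  output X → E X'
E X' $     y :: id :: a $  output E → y
y X' $     y :: id :: a $  match 'y'
X' $       :: id :: a $    output X' → :: E X'
:: E X' $  :: id :: a $    match '::'
E X' $     id :: a $       output E → id
id X' $    id :: a $       match 'id'
X' $       :: a $          output X' → :: E X'
:: E X' $  :: a $          match '::'
E X' $     a $             output E → a
a X' $     a $             match 'a'
X' $       $               output X' → ε
$          $               accept

The string is accepted.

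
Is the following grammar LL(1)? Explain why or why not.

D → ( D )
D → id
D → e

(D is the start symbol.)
For D:
  PREDICT(D → '(' D ')') = { '(' }
  PREDICT(D → id) = { 'id' }
  PREDICT(D → e) = { 'e' }

All predict sets are disjoint. The grammar IS LL(1).

Answer: Yes, the grammar is LL(1).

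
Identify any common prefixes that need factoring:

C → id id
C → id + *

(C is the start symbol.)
Left-factoring is needed when two productions for the same non-terminal
share a common prefix on the right-hand side.

Productions for C:
  C → id id
  C → id + *

Found common prefix 'id' in productions for C

Answer: Yes, C has productions with common prefix 'id'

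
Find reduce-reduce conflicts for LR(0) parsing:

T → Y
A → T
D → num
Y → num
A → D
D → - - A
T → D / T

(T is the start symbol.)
A reduce-reduce conflict occurs when an LR(0) state has two complete items [A → α .] and [B → β .] — both call for a reduction, and with no lookahead the parser cannot choose between them.

Augment with T' → T and build the canonical LR(0) collection (I0 = CLOSURE({[T' → . T]}), then GOTO on every symbol after a dot until no new states appear). It has 12 states:
  I0: { [D → . - - A], [D → . num], [T → . D / T], [T → . Y], [T' → . T], [Y → . num] }  — shift
  I1: { [D → - . - A] }  — shift
  I2: { [T → D . / T] }  — shift
  I3: { [T' → T .] }  — accept
  I4: { [T → Y .] }  — reduce
  I5: { [D → num .], [Y → num .] }  — 2 reduces
  I6: { [D → . - - A], [D → . num], [T → . D / T], [T → . Y], [T → D / . T], [Y → . num] }  — shift
  I7: { [T → D / T .] }  — reduce
  I8: { [A → . D], [A → . T], [D → - - . A], [D → . - - A], [D → . num], [T → . D / T], [T → . Y], [Y → . num] }  — shift
  I9: { [D → - - A .] }  — reduce
  I10: { [A → D .], [T → D . / T] }  — shift, reduce
  I11: { [A → T .] }  — reduce

I5 contains complete items [D → num .], [Y → num .] — reduce-reduce conflict.

Answer: Yes — I5: [D → num .] vs [Y → num .]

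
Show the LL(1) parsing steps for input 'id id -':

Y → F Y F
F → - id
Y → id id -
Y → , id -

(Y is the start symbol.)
Stack is shown with the top on the left.

Stack      Input      Action
----------------------------
Y $        id id - $  output Y → id id -
id id - $  id id - $  match 'id'
id - $     id - $     match 'id'
- $        - $        match '-'
$          $          accept

The string is accepted.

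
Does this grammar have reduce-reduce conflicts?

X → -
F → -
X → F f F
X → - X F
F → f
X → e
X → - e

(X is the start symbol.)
A reduce-reduce conflict occurs when an LR(0) state has two complete items [A → α .] and [B → β .] — both call for a reduction, and with no lookahead the parser cannot choose between them.

Augment with X' → X and build the canonical LR(0) collection (I0 = CLOSURE({[X' → . X]}), then GOTO on every symbol after a dot until no new states appear). It has 12 states:
  I0: { [F → . -], [F → . f], [X → . - X F], [X → . - e], [X → . -], [X → . F f F], [X → . e], [X' → . X] }  — shift
  I1: { [F → - .], [F → . -], [F → . f], [X → - . X F], [X → - . e], [X → - .], [X → . - X F], [X → . - e], [X → . -], [X → . F f F], [X → . e] }  — shift, 2 reduces
  I2: { [X → F . f F] }  — shift
  I3: { [X' → X .] }  — accept
  I4: { [X → e .] }  — reduce
  I5: { [F → f .] }  — reduce
  I6: { [F → . -], [F → . f], [X → F f . F] }  — shift
  I7: { [F → - .] }  — reduce
  I8: { [X → F f F .] }  — reduce
  I9: { [F → . -], [F → . f], [X → - X . F] }  — shift
  I10: { [X → - e .], [X → e .] }  — 2 reduces
  I11: { [X → - X F .] }  — reduce

I1 contains complete items [F → - .], [X → - .] — reduce-reduce conflict.
I10 contains complete items [X → - e .], [X → e .] — reduce-reduce conflict.

Answer: Yes — I1: [F → - .] vs [X → - .]; I10: [X → - e .] vs [X → e .]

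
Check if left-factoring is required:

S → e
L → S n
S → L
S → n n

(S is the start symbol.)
No, left-factoring is not needed

Left-factoring is needed when two productions for the same non-terminal
share a common prefix on the right-hand side.

Productions for S:
  S → e
  S → L
  S → n n

No common prefixes found.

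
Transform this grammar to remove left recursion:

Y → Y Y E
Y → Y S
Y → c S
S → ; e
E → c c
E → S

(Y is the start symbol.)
Y is directly left-recursive. The standard transformation for
  A → A α₁ | ... | A α_m | β₁ | ... | β_n
is
  A  → β₁ A' | ... | β_n A'
  A' → α₁ A' | ... | α_m A' | ε

Y → c S becomes Y → c S Y'
Y → Y Y E becomes Y' → Y E Y'
Y → Y S becomes Y' → S Y'
Add Y' → ε

Productions for other non-terminals are unchanged:
  S → ; e
  E → c c
  E → S

Resulting grammar:
Y → c S Y'
Y' → Y E Y'
Y' → S Y'
Y' → ε
S → ; e
E → c c
E → S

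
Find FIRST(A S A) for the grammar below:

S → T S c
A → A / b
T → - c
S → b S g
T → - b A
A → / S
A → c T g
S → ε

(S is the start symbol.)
FIRST sets of the non-terminals involved (from the grammar, by fixed-point iteration):
  FIRST(A) = { '/', 'c' }

To compute FIRST(A S A), process the symbols left to right:
Symbol A is a non-terminal. Add FIRST(A) \ {ε} = { '/', 'c' }
A is not nullable (ε ∉ FIRST(A)), so stop here.
FIRST(A S A) = { '/', 'c' }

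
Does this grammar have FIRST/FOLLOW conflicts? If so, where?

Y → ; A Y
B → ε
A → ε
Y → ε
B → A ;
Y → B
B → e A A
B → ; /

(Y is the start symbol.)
No FIRST/FOLLOW conflicts.

Nullable non-terminals: A, B, Y.
FIRST sets used below: FIRST(A) = { ε }, FIRST(B) = { ';', 'e', ε }
A has a nullable alternative but only one production, so nothing to check.

B: nullable alternative(s) B → ε; FOLLOW(B) = { $ }
  B → ε: FIRST \ {ε} = { } — this is the only nullable alternative, skip
  B → A ;: FIRST \ {ε} = { ';' } — disjoint from FOLLOW(B)
  B → e A A: FIRST \ {ε} = { 'e' } — disjoint from FOLLOW(B)
  B → ; /: FIRST \ {ε} = { ';' } — disjoint from FOLLOW(B)

Y: nullable alternative(s) Y → ε, Y → B; FOLLOW(Y) = { $ }
  Y → ; A Y: FIRST \ {ε} = { ';' } — disjoint from FOLLOW(Y)
  Y → ε: FIRST \ {ε} = { } — disjoint from FOLLOW(Y)
  Y → B: FIRST \ {ε} = { ';', 'e' } — disjoint from FOLLOW(Y)

No FIRST/FOLLOW conflicts found.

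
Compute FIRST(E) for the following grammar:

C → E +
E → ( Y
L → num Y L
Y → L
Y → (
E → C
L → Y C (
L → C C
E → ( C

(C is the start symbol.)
{ '(' }

FIRST sets of the other non-terminals involved (by the same procedure, iterated to a fixed point):
  FIRST(C) = { '(' }

From E → ( Y:
  - '(' is a terminal: add '(' and stop
From E → C:
  - C is a non-terminal: add FIRST(C) \ {ε} = { '(' }
    C is not nullable, so stop
From E → ( C:
  - '(' is a terminal: add '(' and stop

Collecting: FIRST(E) = { '(' }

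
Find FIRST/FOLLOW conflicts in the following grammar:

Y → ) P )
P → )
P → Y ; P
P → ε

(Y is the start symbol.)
Nullable non-terminals: P.
FIRST sets used below: FIRST(Y) = { ')' }

P: nullable alternative(s) P → ε; FOLLOW(P) = { ')' }
  P → ): FIRST \ {ε} = { ')' } — overlaps FOLLOW(P) on { ')' }: CONFLICT
  P → Y ; P: FIRST \ {ε} = { ')' } — overlaps FOLLOW(P) on { ')' }: CONFLICT
  P → ε: FIRST \ {ε} = { } — this is the only nullable alternative, skip

Y has no nullable alternative, so no FIRST/FOLLOW check is needed there.

So the grammar has 2 FIRST/FOLLOW conflicts (marked CONFLICT above).

Answer: Yes. P → ')' with FOLLOW(P) on { ')' }; P → Y ';' P with FOLLOW(P) on { ')' }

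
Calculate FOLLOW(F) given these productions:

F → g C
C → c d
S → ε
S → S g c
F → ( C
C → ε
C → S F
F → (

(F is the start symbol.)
{ $ }

F is the start symbol, so $ ∈ FOLLOW(F).
In C → S F: F is at the end, add FOLLOW(C)

The FOLLOW sets referred to above (computed the same way, to a fixed point):
  FOLLOW(C) = { $ }

Taking the union: FOLLOW(F) = { $ }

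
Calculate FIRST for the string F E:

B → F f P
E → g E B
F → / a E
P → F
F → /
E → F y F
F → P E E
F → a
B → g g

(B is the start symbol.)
FIRST sets of the non-terminals involved (from the grammar, by fixed-point iteration):
  FIRST(F) = { '/', 'a' }

To compute FIRST(F E), process the symbols left to right:
Symbol F is a non-terminal. Add FIRST(F) \ {ε} = { '/', 'a' }
F is not nullable (ε ∉ FIRST(F)), so stop here.
FIRST(F E) = { '/', 'a' }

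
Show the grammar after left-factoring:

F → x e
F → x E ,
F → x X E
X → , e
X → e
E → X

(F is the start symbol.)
Left-factoring transforms A → αβ₁ | αβ₂ into A → αA' and A' → β₁ | β₂
(α is the longest common prefix among the alternatives). Repeat until
no nonterminal has two alternatives with a common prefix.

Round 1: F has alternatives sharing prefix 'x'. Introduce F': F → x F'
  Add: F' → e
  Add: F' → E ,
  Add: F' → X E

No remaining common prefixes — done.

Resulting grammar:
F → x F'
F' → e
F' → E ,
F' → X E
X → , e
X → e
E → X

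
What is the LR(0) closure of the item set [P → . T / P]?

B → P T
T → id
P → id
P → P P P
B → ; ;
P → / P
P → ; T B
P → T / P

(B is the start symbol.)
To compute CLOSURE, for each item [A → α.Bβ] where B is a non-terminal, add [B → .γ] for all productions B → γ; repeat for the newly added items until nothing changes.

Start with: [P → . T / P]
  [P → . T / P] has the dot before T: add [T → . id]
No further items can be added.

CLOSURE = { [P → . T / P], [T → . id] }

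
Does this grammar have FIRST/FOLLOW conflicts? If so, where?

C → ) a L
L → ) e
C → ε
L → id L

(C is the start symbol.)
A FIRST/FOLLOW conflict occurs when a non-terminal N has a nullable alternative N → β (β ⇒* ε) and another alternative N → α with FIRST(α) ∩ FOLLOW(N) ≠ ∅: on such a lookahead the parser cannot decide between expanding α and letting N vanish via β.

Nullable non-terminals: C.

C: nullable alternative(s) C → ε; FOLLOW(C) = { $ }
  C → ) a L: FIRST \ {ε} = { ')' } — disjoint from FOLLOW(C)
  C → ε: FIRST \ {ε} = { } — this is the only nullable alternative, skip

L has no nullable alternative, so no FIRST/FOLLOW check is needed there.

No FIRST/FOLLOW conflicts found.

Answer: No FIRST/FOLLOW conflicts.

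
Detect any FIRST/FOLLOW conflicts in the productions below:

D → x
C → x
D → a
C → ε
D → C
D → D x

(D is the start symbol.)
Nullable non-terminals: C, D.
FIRST sets used below: FIRST(C) = { 'x', ε }, FIRST(D) = { 'a', 'x', ε }

C: nullable alternative(s) C → ε; FOLLOW(C) = { $, 'x' }
  C → x: FIRST \ {ε} = { 'x' } — overlaps FOLLOW(C) on { 'x' }: CONFLICT
  C → ε: FIRST \ {ε} = { } — this is the only nullable alternative, skip

D: nullable alternative(s) D → C; FOLLOW(D) = { $, 'x' }
  D → x: FIRST \ {ε} = { 'x' } — overlaps FOLLOW(D) on { 'x' }: CONFLICT
  D → a: FIRST \ {ε} = { 'a' } — disjoint from FOLLOW(D)
  D → C: FIRST \ {ε} = { 'x' } — this is the only nullable alternative, skip
  D → D x: FIRST \ {ε} = { 'a', 'x' } — overlaps FOLLOW(D) on { 'x' }: CONFLICT

So the grammar has 3 FIRST/FOLLOW conflicts (marked CONFLICT above).

Answer: Yes. D → x with FOLLOW(D) on { 'x' }; D → D x with FOLLOW(D) on { 'x' }; C → x with FOLLOW(C) on { 'x' }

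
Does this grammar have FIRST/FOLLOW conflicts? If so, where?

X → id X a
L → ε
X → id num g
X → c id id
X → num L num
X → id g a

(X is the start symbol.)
No FIRST/FOLLOW conflicts.

Nullable non-terminals: L.
L has a nullable alternative but only one production, so nothing to check.

X has no nullable alternative, so no FIRST/FOLLOW check is needed there.

No FIRST/FOLLOW conflicts found.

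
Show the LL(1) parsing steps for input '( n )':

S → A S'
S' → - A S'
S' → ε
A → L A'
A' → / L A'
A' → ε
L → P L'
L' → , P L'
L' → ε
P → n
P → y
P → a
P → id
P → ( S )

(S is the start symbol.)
LL(1) parsing maintains a stack (initially the start symbol over $) and the input. At each step: if the stack top is a terminal, match it against the current input token; if it is a non-terminal N, replace it with the RHS of M[N, lookahead] (the unique production whose predict set contains the lookahead).

Stack is shown with the top on the left.

Stack                    Input    Action
----------------------------------------
S $                      ( n ) $  output S → A S'
A S' $                   ( n ) $  output A → L A'
L A' S' $                ( n ) $  output L → P L'
P L' A' S' $             ( n ) $  output P → ( S )
( S ) L' A' S' $         ( n ) $  match '('
S ) L' A' S' $           n ) $    output S → A S'
A S' ) L' A' S' $        n ) $    output A → L A'
L A' S' ) L' A' S' $     n ) $    output L → P L'
P L' A' S' ) L' A' S' $  n ) $    output P → n
n L' A' S' ) L' A' S' $  n ) $    match 'n'
L' A' S' ) L' A' S' $    ) $      output L' → ε
A' S' ) L' A' S' $       ) $      output A' → ε
S' ) L' A' S' $          ) $      output S' → ε
) L' A' S' $             ) $      match ')'
L' A' S' $               $        output L' → ε
A' S' $                  $        output A' → ε
S' $                     $        output S' → ε
$                        $        accept

The string is accepted.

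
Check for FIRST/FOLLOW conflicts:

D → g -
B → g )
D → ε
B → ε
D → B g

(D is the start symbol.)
Yes. B → g ')' with FOLLOW(B) on { 'g' }

A FIRST/FOLLOW conflict occurs when a non-terminal N has a nullable alternative N → β (β ⇒* ε) and another alternative N → α with FIRST(α) ∩ FOLLOW(N) ≠ ∅: on such a lookahead the parser cannot decide between expanding α and letting N vanish via β.

Nullable non-terminals: B, D.
FIRST sets used below: FIRST(B) = { 'g', ε }

B: nullable alternative(s) B → ε; FOLLOW(B) = { 'g' }
  B → g ): FIRST \ {ε} = { 'g' } — overlaps FOLLOW(B) on { 'g' }: CONFLICT
  B → ε: FIRST \ {ε} = { } — this is the only nullable alternative, skip

D: nullable alternative(s) D → ε; FOLLOW(D) = { $ }
  D → g -: FIRST \ {ε} = { 'g' } — disjoint from FOLLOW(D)
  D → ε: FIRST \ {ε} = { } — this is the only nullable alternative, skip
  D → B g: FIRST \ {ε} = { 'g' } — disjoint from FOLLOW(D)

So the grammar has 1 FIRST/FOLLOW conflict (marked CONFLICT above).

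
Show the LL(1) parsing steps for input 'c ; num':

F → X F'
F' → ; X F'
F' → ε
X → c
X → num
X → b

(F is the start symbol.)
LL(1) parsing maintains a stack (initially the start symbol over $) and the input. At each step: if the stack top is a terminal, match it against the current input token; if it is a non-terminal N, replace it with the RHS of M[N, lookahead] (the unique production whose predict set contains the lookahead).

Stack is shown with the top on the left.

Stack     Input      Action
---------------------------
F $       c ; num $  output F → X F'
X F' $    c ; num $  output X → c
c F' $    c ; num $  match 'c'
F' $      ; num $    output F' → ; X F'
; X F' $  ; num $    match ';'
X F' $    num $      output X → num
num F' $  num $      match 'num'
F' $      $          output F' → ε
$         $          accept

The string is accepted.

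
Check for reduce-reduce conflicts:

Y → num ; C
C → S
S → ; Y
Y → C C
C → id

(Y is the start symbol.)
A reduce-reduce conflict occurs when an LR(0) state has two complete items [A → α .] and [B → β .] — both call for a reduction, and with no lookahead the parser cannot choose between them.

Augment with Y' → Y and build the canonical LR(0) collection (I0 = CLOSURE({[Y' → . Y]}), then GOTO on every symbol after a dot until no new states appear). It has 11 states:
  I0: { [C → . S], [C → . id], [S → . ; Y], [Y → . C C], [Y → . num ; C], [Y' → . Y] }  — shift
  I1: { [C → . S], [C → . id], [S → . ; Y], [S → ; . Y], [Y → . C C], [Y → . num ; C] }  — shift
  I2: { [C → . S], [C → . id], [S → . ; Y], [Y → C . C] }  — shift
  I3: { [C → S .] }  — reduce
  I4: { [Y' → Y .] }  — accept
  I5: { [C → id .] }  — reduce
  I6: { [Y → num . ; C] }  — shift
  I7: { [C → . S], [C → . id], [S → . ; Y], [Y → num ; . C] }  — shift
  I8: { [Y → num ; C .] }  — reduce
  I9: { [Y → C C .] }  — reduce
  I10: { [S → ; Y .] }  — reduce

No state contains more than one complete item.

Answer: No reduce-reduce conflicts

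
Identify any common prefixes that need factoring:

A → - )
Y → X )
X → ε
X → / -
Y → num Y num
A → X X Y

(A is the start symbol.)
No, left-factoring is not needed

Left-factoring is needed when two productions for the same non-terminal
share a common prefix on the right-hand side.

Productions for A:
  A → - )
  A → X X Y
Productions for Y:
  Y → X )
  Y → num Y num
Productions for X:
  X → ε
  X → / -

No common prefixes found.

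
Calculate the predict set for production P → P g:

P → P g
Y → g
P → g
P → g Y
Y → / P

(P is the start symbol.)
PREDICT(P → P g) = (FIRST(RHS) \ {ε}) ∪ (FOLLOW(P) if ε ∈ FIRST(RHS), i.e. RHS ⇒* ε)
FIRST(P) = { 'g' }
FIRST(P g) = { 'g' }
ε ∉ FIRST(P g), so FOLLOW(P) is not added.
PREDICT(P → P g) = { 'g' }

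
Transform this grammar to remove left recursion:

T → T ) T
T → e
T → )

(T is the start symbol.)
T is directly left-recursive. The standard transformation for
  A → A α₁ | ... | A α_m | β₁ | ... | β_n
is
  A  → β₁ A' | ... | β_n A'
  A' → α₁ A' | ... | α_m A' | ε

T → e becomes T → e T'
T → ) becomes T → ) T'
T → T ) T becomes T' → ) T T'
Add T' → ε

Resulting grammar:
T → e T'
T → ) T'
T' → ) T T'
T' → ε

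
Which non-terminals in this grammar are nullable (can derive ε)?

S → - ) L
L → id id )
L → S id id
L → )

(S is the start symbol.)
There are no ε-productions, so no non-terminal can derive ε.
No non-terminals are nullable.

Answer: None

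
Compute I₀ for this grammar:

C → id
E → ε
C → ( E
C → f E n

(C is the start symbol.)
First, augment the grammar with C' → C
I₀ = CLOSURE({ [C' → . C] }):
  [C' → . C] has the dot before C: add [C → . id], [C → . ( E], [C → . f E n]
No further items can be added.

I₀ = { [C → . ( E], [C → . f E n], [C → . id], [C' → . C] }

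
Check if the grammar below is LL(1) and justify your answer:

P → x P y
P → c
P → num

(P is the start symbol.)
For P:
  PREDICT(P → x P y) = { 'x' }
  PREDICT(P → c) = { 'c' }
  PREDICT(P → num) = { 'num' }

All predict sets are disjoint. The grammar IS LL(1).

Answer: Yes, the grammar is LL(1).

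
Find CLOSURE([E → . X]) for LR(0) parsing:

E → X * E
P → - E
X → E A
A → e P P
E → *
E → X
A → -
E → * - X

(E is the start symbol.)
{ [E → . * - X], [E → . *], [E → . X * E], [E → . X], [X → . E A] }

Start with: [E → . X]
  [E → . X] has the dot before X: add [X → . E A]
  [X → . E A] has the dot before E: add [E → . X * E], [E → . *], [E → . * - X]
No further items can be added.

CLOSURE = { [E → . * - X], [E → . *], [E → . X * E], [E → . X], [X → . E A] }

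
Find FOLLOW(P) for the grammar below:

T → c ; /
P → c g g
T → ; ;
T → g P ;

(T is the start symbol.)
{ ';' }

To compute FOLLOW(P), find every occurrence of P on a right-hand side N → α P β: add FIRST(β) \ {ε}, and if β is empty or nullable also add FOLLOW(N). Iterate to a fixed point.

In T → g P ;: P is followed by ';', add FIRST(';') \ {ε} = { ';' }

Taking the union: FOLLOW(P) = { ';' }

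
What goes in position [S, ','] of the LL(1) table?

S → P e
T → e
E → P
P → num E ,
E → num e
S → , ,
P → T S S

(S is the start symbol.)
To find M[S, ','], we find productions for S where ',' is in the predict set (PREDICT(N → α) = (FIRST(α) \ {ε}) ∪ (FOLLOW(N) if α ⇒* ε)).

Relevant sets:
  FIRST(P) = { 'e', 'num' }

S → P e: PREDICT = { 'e', 'num' }
S → , ,: PREDICT = { ',' }
  ',' is in predict set, so this production goes in M[S, ',']

M[S, ','] = S → , ,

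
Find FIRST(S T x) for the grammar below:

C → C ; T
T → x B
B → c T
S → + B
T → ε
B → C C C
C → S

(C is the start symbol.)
FIRST sets of the non-terminals involved (from the grammar, by fixed-point iteration):
  FIRST(S) = { '+' }

To compute FIRST(S T x), process the symbols left to right:
Symbol S is a non-terminal. Add FIRST(S) \ {ε} = { '+' }
S is not nullable (ε ∉ FIRST(S)), so stop here.
FIRST(S T x) = { '+' }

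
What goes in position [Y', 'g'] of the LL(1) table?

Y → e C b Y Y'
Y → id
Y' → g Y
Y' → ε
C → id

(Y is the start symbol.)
Y' → g Y, Y' → ε

To find M[Y', 'g'], we find productions for Y' where 'g' is in the predict set (PREDICT(N → α) = (FIRST(α) \ {ε}) ∪ (FOLLOW(N) if α ⇒* ε)).

Relevant sets:
  FOLLOW(Y') = { $, 'g' }

Y' → g Y: PREDICT = { 'g' }
  'g' is in predict set, so this production goes in M[Y', 'g']
Y' → ε: PREDICT = { $, 'g' }
  'g' is in predict set, so this production goes in M[Y', 'g']

M[Y', 'g'] = Y' → g Y, Y' → ε  (a multiply-defined cell — the grammar is not LL(1))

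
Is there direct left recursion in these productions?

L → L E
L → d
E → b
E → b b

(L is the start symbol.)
Yes, L is left-recursive

Direct left recursion occurs when N → N α for some non-terminal N (the right-hand side begins with the left-hand side itself).

L → L E: LEFT RECURSIVE (starts with L)
L → d: starts with d
E → b: starts with b
E → b b: starts with b

The grammar has direct left recursion on: L.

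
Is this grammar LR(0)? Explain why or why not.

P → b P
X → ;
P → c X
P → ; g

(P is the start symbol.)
A grammar is LR(0) if no state in the canonical LR(0) collection has:
  - both a shift item (dot before a terminal) and a complete item (shift-reduce conflict), or
  - two or more complete items (reduce-reduce conflict; the accept item [P' → P .] counts as a complete item here).

Augment with P' → P and build the canonical LR(0) collection (I0 = CLOSURE({[P' → . P]}), then GOTO on every symbol after a dot until no new states appear). It has 9 states:
  I0: { [P → . ; g], [P → . b P], [P → . c X], [P' → . P] }  — shift
  I1: { [P → ; . g] }  — shift
  I2: { [P' → P .] }  — accept
  I3: { [P → . ; g], [P → . b P], [P → . c X], [P → b . P] }  — shift
  I4: { [P → c . X], [X → . ;] }  — shift
  I5: { [X → ; .] }  — reduce
  I6: { [P → c X .] }  — reduce
  I7: { [P → b P .] }  — reduce
  I8: { [P → ; g .] }  — reduce

Every state is either a pure shift/goto state or contains exactly one complete item and nothing to shift — no conflicts. The grammar is LR(0).

Answer: Yes, the grammar is LR(0)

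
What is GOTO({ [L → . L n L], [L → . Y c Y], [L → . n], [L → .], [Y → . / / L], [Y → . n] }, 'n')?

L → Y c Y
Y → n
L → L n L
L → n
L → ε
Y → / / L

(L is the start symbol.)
GOTO(I, 'n') = CLOSURE({ [A → αX.β] : [A → α.Xβ] ∈ I, X = 'n' })

Items with dot before 'n', with the dot advanced:
  [L → . n] → [L → n .]
  [Y → . n] → [Y → n .]
Closure adds nothing (no advanced item has the dot before a non-terminal).

GOTO = { [L → n .], [Y → n .] }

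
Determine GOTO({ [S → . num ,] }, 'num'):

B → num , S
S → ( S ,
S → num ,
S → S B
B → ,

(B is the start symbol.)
GOTO(I, 'num') = CLOSURE({ [A → αX.β] : [A → α.Xβ] ∈ I, X = 'num' })

Items with dot before 'num', with the dot advanced:
  [S → . num ,] → [S → num . ,]
Closure adds nothing (no advanced item has the dot before a non-terminal).

GOTO = { [S → num . ,] }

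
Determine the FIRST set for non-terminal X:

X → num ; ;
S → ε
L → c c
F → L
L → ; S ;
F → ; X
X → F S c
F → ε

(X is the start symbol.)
FIRST sets of the other non-terminals involved (by the same procedure, iterated to a fixed point):
  FIRST(F) = { ';', 'c', ε }
  FIRST(S) = { ε }

From X → num ; ;:
  - num is a terminal: add 'num' and stop
From X → F S c:
  - F is a non-terminal: add FIRST(F) \ {ε} = { ';', 'c' }
    F is nullable, so continue to the next symbol
  - S is a non-terminal: add FIRST(S) \ {ε} = { }
    S is nullable, so continue to the next symbol
  - c is a terminal: add 'c' and stop

Collecting: FIRST(X) = { ';', 'c', 'num' }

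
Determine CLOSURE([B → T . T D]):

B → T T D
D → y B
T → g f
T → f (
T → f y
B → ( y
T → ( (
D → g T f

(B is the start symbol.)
Start with: [B → T . T D]
  [B → T . T D] has the dot before T: add [T → . g f], [T → . f (], [T → . f y], [T → . ( (]
No further items can be added.

CLOSURE = { [B → T . T D], [T → . ( (], [T → . f (], [T → . f y], [T → . g f] }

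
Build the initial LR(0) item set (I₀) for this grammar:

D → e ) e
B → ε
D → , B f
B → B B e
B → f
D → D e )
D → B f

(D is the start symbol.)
First, augment the grammar with D' → D
I₀ = CLOSURE({ [D' → . D] }):
  [D' → . D] has the dot before D: add [D → . e ) e], [D → . , B f], [D → . D e )], [D → . B f]
  [D → . B f] has the dot before B: add [B → .], [B → . B B e], [B → . f]
No further items can be added.

I₀ = { [B → . B B e], [B → . f], [B → .], [D → . , B f], [D → . B f], [D → . D e )], [D → . e ) e], [D' → . D] }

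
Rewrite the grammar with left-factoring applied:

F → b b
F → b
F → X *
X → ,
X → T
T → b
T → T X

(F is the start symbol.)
F → b F'
F' → b
F' → ε
F → X *
X → ,
X → T
T → b
T → T X

Left-factoring transforms A → αβ₁ | αβ₂ into A → αA' and A' → β₁ | β₂
(α is the longest common prefix among the alternatives). Repeat until
no nonterminal has two alternatives with a common prefix.

Round 1: F has alternatives sharing prefix 'b'. Introduce F': F → b F'
  Add: F' → b
  Add: F' → ε

No remaining common prefixes — done.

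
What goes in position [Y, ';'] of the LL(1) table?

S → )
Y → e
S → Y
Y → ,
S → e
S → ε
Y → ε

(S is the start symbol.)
To find M[Y, ';'], we find productions for Y where ';' is in the predict set (PREDICT(N → α) = (FIRST(α) \ {ε}) ∪ (FOLLOW(N) if α ⇒* ε)).

Relevant sets:
  FOLLOW(Y) = { $ }

Y → e: PREDICT = { 'e' }
Y → ,: PREDICT = { ',' }
Y → ε: PREDICT = { $ }

M[Y, ';'] is empty (no production applies)

Answer: Empty (error entry)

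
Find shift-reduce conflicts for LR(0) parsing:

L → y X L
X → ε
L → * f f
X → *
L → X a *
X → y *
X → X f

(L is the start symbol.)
A shift-reduce conflict occurs when an LR(0) state has both:
  - a complete (reduce) item [A → α .] (dot at the end), and
  - a shift item [B → β . c γ] (dot before a terminal).

Augment with L' → L and build the canonical LR(0) collection (I0 = CLOSURE({[L' → . L]}), then GOTO on every symbol after a dot until no new states appear). It has 15 states:
  I0: { [L → . * f f], [L → . X a *], [L → . y X L], [L' → . L], [X → . *], [X → . X f], [X → . y *], [X → .] }  — shift, reduce
  I1: { [L → * . f f], [X → * .] }  — shift, reduce
  I2: { [L' → L .] }  — accept
  I3: { [L → X . a *], [X → X . f] }  — shift
  I4: { [L → y . X L], [X → . *], [X → . X f], [X → . y *], [X → .], [X → y . *] }  — shift, reduce
  I5: { [X → * .], [X → y * .] }  — 2 reduces
  I6: { [L → . * f f], [L → . X a *], [L → . y X L], [L → y X . L], [X → . *], [X → . X f], [X → . y *], [X → .], [X → X . f] }  — shift, reduce
  I7: { [X → y . *] }  — shift
  I8: { [X → y * .] }  — reduce
  I9: { [L → y X L .] }  — reduce
  I10: { [X → X f .] }  — reduce
  I11: { [L → X a . *] }  — shift
  I12: { [L → X a * .] }  — reduce
  I13: { [L → * f . f] }  — shift
  I14: { [L → * f f .] }  — reduce

I0 contains reduce item [X → .] and shift items [L → . * f f], [L → . y X L], [X → . *], [X → . y *] — shift-reduce conflict.
I1 contains reduce item [X → * .] and shift item [L → * . f f] — shift-reduce conflict.
I4 contains reduce item [X → .] and shift items [X → . *], [X → . y *], [X → y . *] — shift-reduce conflict.
I6 contains reduce item [X → .] and shift items [L → . * f f], [L → . y X L], [X → . *], [X → X . f], [X → . y *] — shift-reduce conflict.

Answer: Yes — I0: [X → .] vs [L → . * f f]; I1: [X → * .] vs [L → * . f f]; I4: [X → .] vs [X → . *]; I6: [X → .] vs [L → . * f f]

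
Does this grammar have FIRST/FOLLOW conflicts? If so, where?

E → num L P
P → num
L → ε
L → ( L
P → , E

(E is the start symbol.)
Nullable non-terminals: L.

L: nullable alternative(s) L → ε; FOLLOW(L) = { ',', 'num' }
  L → ε: FIRST \ {ε} = { } — this is the only nullable alternative, skip
  L → ( L: FIRST \ {ε} = { '(' } — disjoint from FOLLOW(L)

E, P have no nullable alternative, so no FIRST/FOLLOW check is needed there.

No FIRST/FOLLOW conflicts found.

Answer: No FIRST/FOLLOW conflicts.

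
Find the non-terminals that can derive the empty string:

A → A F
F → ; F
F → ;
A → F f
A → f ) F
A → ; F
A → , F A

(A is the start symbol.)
A non-terminal is nullable if it can derive ε (the empty string): either it has an ε-production, or it has a production whose right-hand side consists entirely of nullable non-terminals.

There are no ε-productions, so no non-terminal can derive ε.
No non-terminals are nullable.

Answer: None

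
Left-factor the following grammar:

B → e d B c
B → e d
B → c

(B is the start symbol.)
B → e d B'
B' → B c
B' → ε
B → c

Left-factoring transforms A → αβ₁ | αβ₂ into A → αA' and A' → β₁ | β₂
(α is the longest common prefix among the alternatives). Repeat until
no nonterminal has two alternatives with a common prefix.

Round 1: B has alternatives sharing prefix 'e d'. Introduce B': B → e d B'
  Add: B' → B c
  Add: B' → ε

No remaining common prefixes — done.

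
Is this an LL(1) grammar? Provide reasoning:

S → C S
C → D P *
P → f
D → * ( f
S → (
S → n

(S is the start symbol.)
A grammar is LL(1) if for each non-terminal N with multiple productions, the predict sets of those productions are pairwise disjoint, where PREDICT(N → α) = (FIRST(α) \ {ε}) ∪ (FOLLOW(N) if α ⇒* ε).

Relevant sets:
  FIRST(C) = { '*' }

For S:
  PREDICT(S → C S) = { '*' }
  PREDICT(S → '(') = { '(' }
  PREDICT(S → n) = { 'n' }
C, P, D have a single production, so nothing to check there.

All predict sets are disjoint. The grammar IS LL(1).

Answer: Yes, the grammar is LL(1).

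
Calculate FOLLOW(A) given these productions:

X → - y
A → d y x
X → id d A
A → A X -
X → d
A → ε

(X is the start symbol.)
{ $, '-', 'd', 'id' }

To compute FOLLOW(A), find every occurrence of A on a right-hand side N → α A β: add FIRST(β) \ {ε}, and if β is empty or nullable also add FOLLOW(N). Iterate to a fixed point.

In X → id d A: A is at the end, add FOLLOW(X)
In A → A X -: A is followed by X '-', add FIRST(X '-') \ {ε} = { '-', 'd', 'id' }

The FOLLOW sets referred to above (computed the same way, to a fixed point):
  FOLLOW(X) = { $, '-' }

Taking the union: FOLLOW(A) = { $, '-', 'd', 'id' }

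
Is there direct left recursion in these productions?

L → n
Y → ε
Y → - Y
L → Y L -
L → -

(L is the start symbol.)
No direct left recursion

L → n: starts with n
Y → ε: starts with ε
Y → - Y: starts with '-'
L → Y L -: starts with Y
L → -: starts with '-'

No direct left recursion found.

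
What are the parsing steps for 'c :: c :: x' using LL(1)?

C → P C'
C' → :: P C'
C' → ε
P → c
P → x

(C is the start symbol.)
LL(1) parsing maintains a stack (initially the start symbol over $) and the input. At each step: if the stack top is a terminal, match it against the current input token; if it is a non-terminal N, replace it with the RHS of M[N, lookahead] (the unique production whose predict set contains the lookahead).

Stack is shown with the top on the left.

Stack      Input          Action
--------------------------------
C $        c :: c :: x $  output C → P C'
P C' $     c :: c :: x $  output P → c
c C' $     c :: c :: x $  match 'c'
C' $       :: c :: x $    output C' → :: P C'
:: P C' $  :: c :: x $    match '::'
P C' $     c :: x $       output P → c
c C' $     c :: x $       match 'c'
C' $       :: x $         output C' → :: P C'
:: P C' $  :: x $         match '::'
P C' $     x $            output P → x
x C' $     x $            match 'x'
C' $       $              output C' → ε
$          $              accept

The string is accepted.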